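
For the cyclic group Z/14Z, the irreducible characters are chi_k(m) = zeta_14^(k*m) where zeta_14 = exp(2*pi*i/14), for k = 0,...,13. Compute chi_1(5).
chi_1(5) = zeta_14^5 = exp(5*I*pi/7)

Working: chi_1(5) = zeta_14^(1*5) = zeta_14^5. Since zeta_14^14 = 1, this equals zeta_14^5 = exp(2*pi*i*5/14) = exp(5*I*pi/7).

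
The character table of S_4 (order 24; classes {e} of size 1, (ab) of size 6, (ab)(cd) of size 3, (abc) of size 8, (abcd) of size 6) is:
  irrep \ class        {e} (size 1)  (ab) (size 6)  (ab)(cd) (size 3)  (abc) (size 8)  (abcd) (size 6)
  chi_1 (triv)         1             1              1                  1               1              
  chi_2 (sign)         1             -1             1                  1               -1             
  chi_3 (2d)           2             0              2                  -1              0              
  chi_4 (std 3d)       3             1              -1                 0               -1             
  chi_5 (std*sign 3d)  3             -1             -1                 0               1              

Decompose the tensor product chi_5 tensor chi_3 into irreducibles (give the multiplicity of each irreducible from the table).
chi_5 tensor chi_3 = chi_4 + chi_5 (all other irreducibles have multiplicity 0).

Solution. The character of a tensor product is the pointwise product (chi_5 * chi_3)(C) = chi_5(C) * chi_3(C):
  {e}: (3)*(2), (ab): (-1)*(0), (ab)(cd): (-1)*(2), (abc): (0)*(-1), (abcd): (1)*(0)
so (chi_5 * chi_3) takes values
  {e} -> 6, (ab) -> 0, (ab)(cd) -> -2, (abc) -> 0, (abcd) -> 0.
Now take the inner product of this character with each irreducible chi from the table, <chi_5*chi_3, chi> = (1/24) sum_C |C| (chi_5*chi_3)(C) conj(chi(C)):
  <chi_5*chi_3, chi_1> = (1/24)[1*(6)*conj(1) + 6*(0)*conj(1) + 3*(-2)*conj(1) + 8*(0)*conj(1) + 6*(0)*conj(1)]
      = (1/24)[(6) + (0) + (-6) + (0) + (0)] = 0/24 = 0
  <chi_5*chi_3, chi_2> = (1/24)[1*(6)*conj(1) + 6*(0)*conj(-1) + 3*(-2)*conj(1) + 8*(0)*conj(1) + 6*(0)*conj(-1)]
      = (1/24)[(6) + (0) + (-6) + (0) + (0)] = 0/24 = 0
  <chi_5*chi_3, chi_3> = (1/24)[1*(6)*conj(2) + 6*(0)*conj(0) + 3*(-2)*conj(2) + 8*(0)*conj(-1) + 6*(0)*conj(0)]
      = (1/24)[(12) + (0) + (-12) + (0) + (0)] = 0/24 = 0
  <chi_5*chi_3, chi_4> = (1/24)[1*(6)*conj(3) + 6*(0)*conj(1) + 3*(-2)*conj(-1) + 8*(0)*conj(0) + 6*(0)*conj(-1)]
      = (1/24)[(18) + (0) + (6) + (0) + (0)] = 24/24 = 1
  <chi_5*chi_3, chi_5> = (1/24)[1*(6)*conj(3) + 6*(0)*conj(-1) + 3*(-2)*conj(-1) + 8*(0)*conj(0) + 6*(0)*conj(1)]
      = (1/24)[(18) + (0) + (6) + (0) + (0)] = 24/24 = 1
Hence the multiplicities are chi_4: 1, chi_5: 1. Dimension check: dim(chi_5)*dim(chi_3) = 3*2 = 6 and sum (mult * dim) = 1*3 + 1*3 = 6.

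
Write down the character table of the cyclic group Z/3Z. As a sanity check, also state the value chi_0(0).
Character table of Z/3Z (irreps indexed chi_0,...,chi_2 with chi_k(m) = zeta_3^(k*m), zeta_3 = exp(2*pi*i/3)):
  irrep \ class  {0} (size 1)  {1} (size 1)    {2} (size 1)  
  chi_0          1             1               1             
  chi_1          1             exp(2*I*pi/3)   exp(-2*I*pi/3)
  chi_2          1             exp(-2*I*pi/3)  exp(2*I*pi/3) 

Spot check: chi_0(0) = zeta_3^(0*0) = zeta_3^0 = 1.

Argument: Z/3Z is abelian, so all 3 irreducible complex representations are 1-dimensional. They are given by chi_k(m) = zeta_3^(k*m) for k = 0,...,2. Row orthogonality: sum_m chi_k(m) conj(chi_l(m)) = 3 * [k = l].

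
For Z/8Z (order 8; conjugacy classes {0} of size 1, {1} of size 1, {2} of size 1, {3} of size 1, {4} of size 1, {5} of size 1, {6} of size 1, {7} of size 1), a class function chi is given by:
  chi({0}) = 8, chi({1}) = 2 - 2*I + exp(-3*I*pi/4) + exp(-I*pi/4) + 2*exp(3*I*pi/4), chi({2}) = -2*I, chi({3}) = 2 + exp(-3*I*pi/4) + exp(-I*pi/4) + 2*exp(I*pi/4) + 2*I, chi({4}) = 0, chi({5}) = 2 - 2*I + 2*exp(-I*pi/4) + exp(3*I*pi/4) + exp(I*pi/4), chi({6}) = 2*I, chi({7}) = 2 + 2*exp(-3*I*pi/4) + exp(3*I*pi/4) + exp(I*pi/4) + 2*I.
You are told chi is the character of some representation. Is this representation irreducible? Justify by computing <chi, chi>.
Not irreducible (reducible): <chi, chi> = 14 > 1.

Explanation: <chi, chi> = (1/|G|) sum_C |C| * |chi(C)|^2 = (1/8)[1*|8|^2 + 1*|2 - 2*I + exp(-3*I*pi/4) + exp(-I*pi/4) + 2*exp(3*I*pi/4)|^2 + 1*|-2*I|^2 + 1*|2 + exp(-3*I*pi/4) + exp(-I*pi/4) + 2*exp(I*pi/4) + 2*I|^2 + 1*|0|^2 + 1*|2 - 2*I + 2*exp(-I*pi/4) + exp(3*I*pi/4) + exp(I*pi/4)|^2 + 1*|2*I|^2 + 1*|2 + 2*exp(-3*I*pi/4) + exp(3*I*pi/4) + exp(I*pi/4) + 2*I|^2]
  = (1/8)[(64) + (10 + 8*exp(-3*I*pi/4) + 4*exp(3*I*pi/4) + 4*exp(I*pi/4)) + (4) + (10 + 4*exp(-3*I*pi/4) + 4*exp(-I*pi/4) + 8*exp(I*pi/4)) + (0) + (10 + 4*exp(-3*I*pi/4) + 4*exp(-I*pi/4) + 8*exp(I*pi/4)) + (4) + (10 + 8*exp(-3*I*pi/4) + 4*exp(3*I*pi/4) + 4*exp(I*pi/4))] = 112/8 = 14.
(Exp terms are combined using exp(i*s)*conj(exp(i*t)) = exp(i*(s-t)), and sums of them are collapsed using the identity that for every m > 1 the m distinct m-th roots of unity sum to 0, e.g. 1 + exp(2*I*pi/3) + exp(-2*I*pi/3) = 0.)
A character is irreducible iff <chi, chi> = 1, so this representation is reducible.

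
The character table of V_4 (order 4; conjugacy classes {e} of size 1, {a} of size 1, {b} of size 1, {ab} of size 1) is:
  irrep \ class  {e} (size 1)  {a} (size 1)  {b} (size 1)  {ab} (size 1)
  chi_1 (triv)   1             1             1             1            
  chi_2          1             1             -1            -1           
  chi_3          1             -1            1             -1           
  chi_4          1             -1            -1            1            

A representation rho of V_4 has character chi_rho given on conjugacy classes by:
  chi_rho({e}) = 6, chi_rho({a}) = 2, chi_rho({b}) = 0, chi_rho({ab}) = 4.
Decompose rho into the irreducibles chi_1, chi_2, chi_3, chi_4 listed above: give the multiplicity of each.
Multiplicities: chi_1: 3, chi_2: 1, chi_3: 0, chi_4: 2.

Use <chi_rho, chi> = (1/|G|) sum_C |C| * chi_rho(C) * conj(chi(C)) with |G| = 4 for each irreducible chi in the table:
  <chi_rho, chi_1> = (1/4)[1*(6)*conj(1) + 1*(2)*conj(1) + 1*(0)*conj(1) + 1*(4)*conj(1)]
      = (1/4)[(6) + (2) + (0) + (4)] = 12/4 = 3
  <chi_rho, chi_2> = (1/4)[1*(6)*conj(1) + 1*(2)*conj(1) + 1*(0)*conj(-1) + 1*(4)*conj(-1)]
      = (1/4)[(6) + (2) + (0) + (-4)] = 4/4 = 1
  <chi_rho, chi_3> = (1/4)[1*(6)*conj(1) + 1*(2)*conj(-1) + 1*(0)*conj(1) + 1*(4)*conj(-1)]
      = (1/4)[(6) + (-2) + (0) + (-4)] = 0/4 = 0
  <chi_rho, chi_4> = (1/4)[1*(6)*conj(1) + 1*(2)*conj(-1) + 1*(0)*conj(-1) + 1*(4)*conj(1)]
      = (1/4)[(6) + (-2) + (0) + (4)] = 8/4 = 2
Dimension check: dim(rho) = sum (mult * dim) = 3*1 + 1*1 + 0*1 + 2*1 = 6 = chi_rho(e) = 6.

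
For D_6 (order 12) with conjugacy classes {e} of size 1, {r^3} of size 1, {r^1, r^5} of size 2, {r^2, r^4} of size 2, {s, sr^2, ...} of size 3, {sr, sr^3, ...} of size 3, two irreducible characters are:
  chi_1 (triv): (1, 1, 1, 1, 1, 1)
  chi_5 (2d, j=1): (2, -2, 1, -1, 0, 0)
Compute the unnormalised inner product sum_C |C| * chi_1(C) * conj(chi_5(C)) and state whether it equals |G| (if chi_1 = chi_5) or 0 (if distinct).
Sum = 0; so <chi_1, chi_5> = 0 (distinct irreducibles are orthogonal).

Proof sketch: Compute term by term over conjugacy classes (|C| * chi_1(C) * conj(chi_5(C))):
  1*(1)*conj(2) + 1*(1)*conj(-2) + 2*(1)*conj(1) + 2*(1)*conj(-1) + 3*(1)*conj(0) + 3*(1)*conj(0)
  = (2) + (-2) + (2) + (-2) + (0) + (0)
  = 0.
Dividing by |G| = 12 gives 0/12 = 0, matching the row-orthogonality relation <chi_1, chi_5> = [chi_1 = chi_5].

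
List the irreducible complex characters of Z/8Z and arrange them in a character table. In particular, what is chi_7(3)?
Character table of Z/8Z (irreps indexed chi_0,...,chi_7 with chi_k(m) = zeta_8^(k*m), zeta_8 = exp(2*pi*i/8)):
  irrep \ class  {0} (size 1)  {1} (size 1)    {2} (size 1)  {3} (size 1)    {4} (size 1)  {5} (size 1)    {6} (size 1)  {7} (size 1)  
  chi_0          1             1               1             1               1             1               1             1             
  chi_1          1             exp(I*pi/4)     I             exp(3*I*pi/4)   -1            exp(-3*I*pi/4)  -I            exp(-I*pi/4)  
  chi_2          1             I               -1            -I              1             I               -1            -I            
  chi_3          1             exp(3*I*pi/4)   -I            exp(I*pi/4)     -1            exp(-I*pi/4)    I             exp(-3*I*pi/4)
  chi_4          1             -1              1             -1              1             -1              1             -1            
  chi_5          1             exp(-3*I*pi/4)  I             exp(-I*pi/4)    -1            exp(I*pi/4)     -I            exp(3*I*pi/4) 
  chi_6          1             -I              -1            I               1             -I              -1            I             
  chi_7          1             exp(-I*pi/4)    -I            exp(-3*I*pi/4)  -1            exp(3*I*pi/4)   I             exp(I*pi/4)   

Spot check: chi_7(3) = zeta_8^(7*3) = zeta_8^21 = exp(-3*I*pi/4).

Reasoning: Z/8Z is abelian, so all 8 irreducible complex representations are 1-dimensional. They are given by chi_k(m) = zeta_8^(k*m) for k = 0,...,7. Row orthogonality: sum_m chi_k(m) conj(chi_l(m)) = 8 * [k = l].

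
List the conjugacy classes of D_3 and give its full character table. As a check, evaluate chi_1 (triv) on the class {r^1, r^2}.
Conjugacy classes: {e} of size 1, {r^1, r^2} of size 2, {s, sr, ..., sr^2} of size 3.
Character table:
  irrep \ class              {e} (size 1)  {r^1, r^2} (size 2)  {s, sr, ..., sr^2} (size 3)
  chi_1 (triv)               1             1                    1                          
  chi_2 (sign: r->1, s->-1)  1             1                    -1                         
  chi_3 (2d, j=1)            2             -1                   0                          

Spot check: chi_1 (triv) on {r^1, r^2} = 1.

Working: D_3 has order 2*3 = 6 with 3 conjugacy classes, hence 3 irreducibles. Sum of squared dims 1 + 1 + 4 = 6 = |G|. Linear characters come from the abelianisation; the 2-dimensional irreps have character r^k -> 2*cos(2*pi*j*k/3), reflections -> 0.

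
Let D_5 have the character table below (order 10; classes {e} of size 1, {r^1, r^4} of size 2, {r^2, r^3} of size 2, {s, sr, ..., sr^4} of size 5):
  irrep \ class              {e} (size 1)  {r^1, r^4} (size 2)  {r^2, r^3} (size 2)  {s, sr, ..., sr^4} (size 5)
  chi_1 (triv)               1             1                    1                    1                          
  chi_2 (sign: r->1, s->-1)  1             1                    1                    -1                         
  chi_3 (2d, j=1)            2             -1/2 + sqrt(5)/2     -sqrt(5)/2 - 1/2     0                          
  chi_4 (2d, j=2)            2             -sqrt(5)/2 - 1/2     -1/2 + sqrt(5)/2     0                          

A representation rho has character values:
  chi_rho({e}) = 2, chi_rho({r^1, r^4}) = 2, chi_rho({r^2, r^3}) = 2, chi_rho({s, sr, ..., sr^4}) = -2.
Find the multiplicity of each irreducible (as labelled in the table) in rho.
Multiplicities: chi_1: 0, chi_2: 2, chi_3: 0, chi_4: 0.

Justification: Use <chi_rho, chi> = (1/|G|) sum_C |C| * chi_rho(C) * conj(chi(C)) with |G| = 10 for each irreducible chi in the table:
  <chi_rho, chi_1> = (1/10)[1*(2)*conj(1) + 2*(2)*conj(1) + 2*(2)*conj(1) + 5*(-2)*conj(1)]
      = (1/10)[(2) + (4) + (4) + (-10)] = 0/10 = 0
  <chi_rho, chi_2> = (1/10)[1*(2)*conj(1) + 2*(2)*conj(1) + 2*(2)*conj(1) + 5*(-2)*conj(-1)]
      = (1/10)[(2) + (4) + (4) + (10)] = 20/10 = 2
  <chi_rho, chi_3> = (1/10)[1*(2)*conj(2) + 2*(2)*conj(-1/2 + sqrt(5)/2) + 2*(2)*conj(-sqrt(5)/2 - 1/2) + 5*(-2)*conj(0)]
      = (1/10)[(4) + (-2 + 2*sqrt(5)) + (-2*sqrt(5) - 2) + (0)] = 0/10 = 0
  <chi_rho, chi_4> = (1/10)[1*(2)*conj(2) + 2*(2)*conj(-sqrt(5)/2 - 1/2) + 2*(2)*conj(-1/2 + sqrt(5)/2) + 5*(-2)*conj(0)]
      = (1/10)[(4) + (-2*sqrt(5) - 2) + (-2 + 2*sqrt(5)) + (0)] = 0/10 = 0
Dimension check: dim(rho) = sum (mult * dim) = 0*1 + 2*1 + 0*2 + 0*2 = 2 = chi_rho(e) = 2.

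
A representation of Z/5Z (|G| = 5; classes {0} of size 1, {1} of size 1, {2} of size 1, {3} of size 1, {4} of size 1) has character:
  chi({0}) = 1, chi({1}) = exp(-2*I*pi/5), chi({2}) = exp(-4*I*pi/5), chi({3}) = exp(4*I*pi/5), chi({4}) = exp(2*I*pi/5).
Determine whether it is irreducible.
Irreducible: <chi, chi> = 1.

Explanation: <chi, chi> = (1/|G|) sum_C |C| * |chi(C)|^2 = (1/5)[1*|1|^2 + 1*|exp(-2*I*pi/5)|^2 + 1*|exp(-4*I*pi/5)|^2 + 1*|exp(4*I*pi/5)|^2 + 1*|exp(2*I*pi/5)|^2]
  = (1/5)[(1) + (1) + (1) + (1) + (1)] = 5/5 = 1.
(Exp terms are combined using exp(i*s)*conj(exp(i*t)) = exp(i*(s-t)), and sums of them are collapsed using the identity that for every m > 1 the m distinct m-th roots of unity sum to 0, e.g. 1 + exp(2*I*pi/3) + exp(-2*I*pi/3) = 0.)
A character is irreducible iff <chi, chi> = 1, so this representation is irreducible.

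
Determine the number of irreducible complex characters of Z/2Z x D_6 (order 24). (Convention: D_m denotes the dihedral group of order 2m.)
12

Why: The number of irreducible complex representations of a finite group equals its number of conjugacy classes. For a direct product, #classes(G x H) = #classes(G) * #classes(H). Z/2Z has 2 classes (abelian), D_6 has 6 classes, so 2 * 6 = 12, so Z/2Z x D_6 (order 24) has exactly 12 irreducible complex representations.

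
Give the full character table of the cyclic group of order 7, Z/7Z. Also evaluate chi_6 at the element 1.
Character table of Z/7Z (irreps indexed chi_0,...,chi_6 with chi_k(m) = zeta_7^(k*m), zeta_7 = exp(2*pi*i/7)):
  irrep \ class  {0} (size 1)  {1} (size 1)    {2} (size 1)    {3} (size 1)    {4} (size 1)    {5} (size 1)    {6} (size 1)  
  chi_0          1             1               1               1               1               1               1             
  chi_1          1             exp(2*I*pi/7)   exp(4*I*pi/7)   exp(6*I*pi/7)   exp(-6*I*pi/7)  exp(-4*I*pi/7)  exp(-2*I*pi/7)
  chi_2          1             exp(4*I*pi/7)   exp(-6*I*pi/7)  exp(-2*I*pi/7)  exp(2*I*pi/7)   exp(6*I*pi/7)   exp(-4*I*pi/7)
  chi_3          1             exp(6*I*pi/7)   exp(-2*I*pi/7)  exp(4*I*pi/7)   exp(-4*I*pi/7)  exp(2*I*pi/7)   exp(-6*I*pi/7)
  chi_4          1             exp(-6*I*pi/7)  exp(2*I*pi/7)   exp(-4*I*pi/7)  exp(4*I*pi/7)   exp(-2*I*pi/7)  exp(6*I*pi/7) 
  chi_5          1             exp(-4*I*pi/7)  exp(6*I*pi/7)   exp(2*I*pi/7)   exp(-2*I*pi/7)  exp(-6*I*pi/7)  exp(4*I*pi/7) 
  chi_6          1             exp(-2*I*pi/7)  exp(-4*I*pi/7)  exp(-6*I*pi/7)  exp(6*I*pi/7)   exp(4*I*pi/7)   exp(2*I*pi/7) 

Spot check: chi_6(1) = zeta_7^(6*1) = zeta_7^6 = exp(-2*I*pi/7).

Reasoning: Z/7Z is abelian, so all 7 irreducible complex representations are 1-dimensional. They are given by chi_k(m) = zeta_7^(k*m) for k = 0,...,6. Row orthogonality: sum_m chi_k(m) conj(chi_l(m)) = 7 * [k = l].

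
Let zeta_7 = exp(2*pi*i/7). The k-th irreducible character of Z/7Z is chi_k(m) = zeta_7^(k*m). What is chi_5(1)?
chi_5(1) = zeta_7^5 = exp(-4*I*pi/7)

Proof sketch: chi_5(1) = zeta_7^(5*1) = zeta_7^5. Since zeta_7^7 = 1, this equals zeta_7^5 = exp(2*pi*i*5/7) = exp(-4*I*pi/7).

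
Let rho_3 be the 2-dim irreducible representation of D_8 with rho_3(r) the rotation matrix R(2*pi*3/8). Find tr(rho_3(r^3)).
chi_{rho_3}(r^3) = 2*cos(2*pi*3*3/8) = sqrt(2)

Working: rho_3(r^3) is rotation by angle 2*pi*3*3/8, whose trace is 2*cos(2*pi*3*3/8) = sqrt(2).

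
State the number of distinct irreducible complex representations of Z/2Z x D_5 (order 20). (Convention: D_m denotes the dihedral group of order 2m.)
8

Working: The number of irreducible complex representations of a finite group equals its number of conjugacy classes. For a direct product, #classes(G x H) = #classes(G) * #classes(H). Z/2Z has 2 classes (abelian), D_5 has 4 classes, so 2 * 4 = 8, so Z/2Z x D_5 (order 20) has exactly 8 irreducible complex representations.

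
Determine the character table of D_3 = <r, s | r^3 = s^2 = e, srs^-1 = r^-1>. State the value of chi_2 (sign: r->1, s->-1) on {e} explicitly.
Conjugacy classes: {e} of size 1, {r^1, r^2} of size 2, {s, sr, ..., sr^2} of size 3.
Character table:
  irrep \ class              {e} (size 1)  {r^1, r^2} (size 2)  {s, sr, ..., sr^2} (size 3)
  chi_1 (triv)               1             1                    1                          
  chi_2 (sign: r->1, s->-1)  1             1                    -1                         
  chi_3 (2d, j=1)            2             -1                   0                          

Spot check: chi_2 (sign: r->1, s->-1) on {e} = 1.

Working: D_3 has order 2*3 = 6 with 3 conjugacy classes, hence 3 irreducibles. Sum of squared dims 1 + 1 + 4 = 6 = |G|. Linear characters come from the abelianisation; the 2-dimensional irreps have character r^k -> 2*cos(2*pi*j*k/3), reflections -> 0.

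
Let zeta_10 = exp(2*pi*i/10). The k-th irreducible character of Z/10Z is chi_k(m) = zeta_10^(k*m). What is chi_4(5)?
chi_4(5) = zeta_10^20 = 1

Reasoning: chi_4(5) = zeta_10^(4*5) = zeta_10^20. Since zeta_10^10 = 1, this equals zeta_10^0 = exp(2*pi*i*0/10) = 1.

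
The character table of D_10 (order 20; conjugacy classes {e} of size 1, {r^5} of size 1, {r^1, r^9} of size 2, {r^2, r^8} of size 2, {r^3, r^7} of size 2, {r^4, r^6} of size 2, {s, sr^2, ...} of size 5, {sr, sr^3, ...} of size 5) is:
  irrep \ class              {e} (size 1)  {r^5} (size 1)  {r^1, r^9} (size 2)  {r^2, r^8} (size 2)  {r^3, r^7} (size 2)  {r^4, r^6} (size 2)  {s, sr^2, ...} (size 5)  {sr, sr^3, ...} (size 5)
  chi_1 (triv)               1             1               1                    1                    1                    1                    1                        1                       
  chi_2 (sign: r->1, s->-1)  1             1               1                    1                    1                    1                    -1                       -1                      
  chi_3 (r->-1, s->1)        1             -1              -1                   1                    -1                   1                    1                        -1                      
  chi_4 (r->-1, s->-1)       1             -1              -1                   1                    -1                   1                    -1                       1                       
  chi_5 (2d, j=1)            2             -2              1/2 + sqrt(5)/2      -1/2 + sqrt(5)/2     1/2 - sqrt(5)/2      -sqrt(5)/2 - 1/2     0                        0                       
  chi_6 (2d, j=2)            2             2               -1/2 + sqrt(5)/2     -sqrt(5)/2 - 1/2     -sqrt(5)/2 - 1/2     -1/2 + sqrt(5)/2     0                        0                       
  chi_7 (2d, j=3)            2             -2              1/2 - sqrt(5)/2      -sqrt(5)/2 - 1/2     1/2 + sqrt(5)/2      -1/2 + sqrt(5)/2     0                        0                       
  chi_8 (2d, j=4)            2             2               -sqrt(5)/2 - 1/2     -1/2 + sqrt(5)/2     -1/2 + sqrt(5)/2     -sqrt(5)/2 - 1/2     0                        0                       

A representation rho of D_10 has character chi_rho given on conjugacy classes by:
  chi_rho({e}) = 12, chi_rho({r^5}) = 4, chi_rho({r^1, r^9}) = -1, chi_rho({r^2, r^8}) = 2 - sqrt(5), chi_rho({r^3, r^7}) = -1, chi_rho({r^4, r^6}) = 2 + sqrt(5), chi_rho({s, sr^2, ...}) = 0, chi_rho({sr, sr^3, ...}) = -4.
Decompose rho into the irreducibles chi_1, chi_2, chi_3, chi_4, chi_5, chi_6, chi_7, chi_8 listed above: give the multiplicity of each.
Multiplicities: chi_1: 0, chi_2: 2, chi_3: 2, chi_4: 0, chi_5: 0, chi_6: 2, chi_7: 1, chi_8: 1.

Reasoning: Use <chi_rho, chi> = (1/|G|) sum_C |C| * chi_rho(C) * conj(chi(C)) with |G| = 20 for each irreducible chi in the table:
  <chi_rho, chi_1> = (1/20)[1*(12)*conj(1) + 1*(4)*conj(1) + 2*(-1)*conj(1) + 2*(2 - sqrt(5))*conj(1) + 2*(-1)*conj(1) + 2*(2 + sqrt(5))*conj(1) + 5*(0)*conj(1) + 5*(-4)*conj(1)]
      = (1/20)[(12) + (4) + (-2) + (4 - 2*sqrt(5)) + (-2) + (4 + 2*sqrt(5)) + (0) + (-20)] = 0/20 = 0
  <chi_rho, chi_2> = (1/20)[1*(12)*conj(1) + 1*(4)*conj(1) + 2*(-1)*conj(1) + 2*(2 - sqrt(5))*conj(1) + 2*(-1)*conj(1) + 2*(2 + sqrt(5))*conj(1) + 5*(0)*conj(-1) + 5*(-4)*conj(-1)]
      = (1/20)[(12) + (4) + (-2) + (4 - 2*sqrt(5)) + (-2) + (4 + 2*sqrt(5)) + (0) + (20)] = 40/20 = 2
  <chi_rho, chi_3> = (1/20)[1*(12)*conj(1) + 1*(4)*conj(-1) + 2*(-1)*conj(-1) + 2*(2 - sqrt(5))*conj(1) + 2*(-1)*conj(-1) + 2*(2 + sqrt(5))*conj(1) + 5*(0)*conj(1) + 5*(-4)*conj(-1)]
      = (1/20)[(12) + (-4) + (2) + (4 - 2*sqrt(5)) + (2) + (4 + 2*sqrt(5)) + (0) + (20)] = 40/20 = 2
  <chi_rho, chi_4> = (1/20)[1*(12)*conj(1) + 1*(4)*conj(-1) + 2*(-1)*conj(-1) + 2*(2 - sqrt(5))*conj(1) + 2*(-1)*conj(-1) + 2*(2 + sqrt(5))*conj(1) + 5*(0)*conj(-1) + 5*(-4)*conj(1)]
      = (1/20)[(12) + (-4) + (2) + (4 - 2*sqrt(5)) + (2) + (4 + 2*sqrt(5)) + (0) + (-20)] = 0/20 = 0
  <chi_rho, chi_5> = (1/20)[1*(12)*conj(2) + 1*(4)*conj(-2) + 2*(-1)*conj(1/2 + sqrt(5)/2) + 2*(2 - sqrt(5))*conj(-1/2 + sqrt(5)/2) + 2*(-1)*conj(1/2 - sqrt(5)/2) + 2*(2 + sqrt(5))*conj(-sqrt(5)/2 - 1/2) + 5*(0)*conj(0) + 5*(-4)*conj(0)]
      = (1/20)[(24) + (-8) + (-sqrt(5) - 1) + (-7 + 3*sqrt(5)) + (-1 + sqrt(5)) + (-7 - 3*sqrt(5)) + (0) + (0)] = 0/20 = 0
  <chi_rho, chi_6> = (1/20)[1*(12)*conj(2) + 1*(4)*conj(2) + 2*(-1)*conj(-1/2 + sqrt(5)/2) + 2*(2 - sqrt(5))*conj(-sqrt(5)/2 - 1/2) + 2*(-1)*conj(-sqrt(5)/2 - 1/2) + 2*(2 + sqrt(5))*conj(-1/2 + sqrt(5)/2) + 5*(0)*conj(0) + 5*(-4)*conj(0)]
      = (1/20)[(24) + (8) + (1 - sqrt(5)) + (3 - sqrt(5)) + (1 + sqrt(5)) + (sqrt(5) + 3) + (0) + (0)] = 40/20 = 2
  <chi_rho, chi_7> = (1/20)[1*(12)*conj(2) + 1*(4)*conj(-2) + 2*(-1)*conj(1/2 - sqrt(5)/2) + 2*(2 - sqrt(5))*conj(-sqrt(5)/2 - 1/2) + 2*(-1)*conj(1/2 + sqrt(5)/2) + 2*(2 + sqrt(5))*conj(-1/2 + sqrt(5)/2) + 5*(0)*conj(0) + 5*(-4)*conj(0)]
      = (1/20)[(24) + (-8) + (-1 + sqrt(5)) + (3 - sqrt(5)) + (-sqrt(5) - 1) + (sqrt(5) + 3) + (0) + (0)] = 20/20 = 1
  <chi_rho, chi_8> = (1/20)[1*(12)*conj(2) + 1*(4)*conj(2) + 2*(-1)*conj(-sqrt(5)/2 - 1/2) + 2*(2 - sqrt(5))*conj(-1/2 + sqrt(5)/2) + 2*(-1)*conj(-1/2 + sqrt(5)/2) + 2*(2 + sqrt(5))*conj(-sqrt(5)/2 - 1/2) + 5*(0)*conj(0) + 5*(-4)*conj(0)]
      = (1/20)[(24) + (8) + (1 + sqrt(5)) + (-7 + 3*sqrt(5)) + (1 - sqrt(5)) + (-7 - 3*sqrt(5)) + (0) + (0)] = 20/20 = 1
Dimension check: dim(rho) = sum (mult * dim) = 0*1 + 2*1 + 2*1 + 0*1 + 0*2 + 2*2 + 1*2 + 1*2 = 12 = chi_rho(e) = 12.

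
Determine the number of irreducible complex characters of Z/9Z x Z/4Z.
36

Reasoning: The number of irreducible complex representations of a finite group equals its number of conjugacy classes. Z/9Z x Z/4Z is abelian of order 36, so every element is its own conjugacy class: 36 classes, so Z/9Z x Z/4Z (order 36) has exactly 36 irreducible complex representations.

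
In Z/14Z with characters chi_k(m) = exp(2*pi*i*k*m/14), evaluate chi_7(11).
chi_7(11) = zeta_14^77 = -1

Why: chi_7(11) = zeta_14^(7*11) = zeta_14^77. Since zeta_14^14 = 1, this equals zeta_14^7 = exp(2*pi*i*7/14) = -1.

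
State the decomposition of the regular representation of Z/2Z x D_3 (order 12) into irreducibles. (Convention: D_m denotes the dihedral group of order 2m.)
Each irreducible V_i of dimension d_i appears with multiplicity d_i, i.e. rho_reg = (direct sum over all irreducibles V_i) d_i V_i. The irreducible dimensions for Z/2Z x D_3 are 1, 1, 1, 1, 2, 2: 4 irreducibles of dimension 1, each with multiplicity 1; 2 irreducibles of dimension 2, each with multiplicity 2. Total dimension 4*1*1 + 2*2*2 = 12 = |G|.

Why: General theorem: in the regular representation of a finite group G, each irreducible appears with multiplicity equal to its dimension. Check: dim(rho_reg) = sum d_i^2 = 1 + 1 + 1 + 1 + 4 + 4 = 12 = |G|.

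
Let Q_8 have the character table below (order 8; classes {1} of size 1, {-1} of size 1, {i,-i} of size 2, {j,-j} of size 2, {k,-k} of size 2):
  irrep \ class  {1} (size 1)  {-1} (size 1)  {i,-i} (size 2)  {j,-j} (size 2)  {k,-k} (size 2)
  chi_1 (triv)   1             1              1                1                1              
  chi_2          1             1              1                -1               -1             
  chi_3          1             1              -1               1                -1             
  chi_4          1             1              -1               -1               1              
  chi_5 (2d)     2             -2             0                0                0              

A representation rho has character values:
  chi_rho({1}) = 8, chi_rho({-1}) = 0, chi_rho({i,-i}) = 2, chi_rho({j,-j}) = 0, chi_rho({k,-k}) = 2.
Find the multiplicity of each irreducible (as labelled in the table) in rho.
Multiplicities: chi_1: 2, chi_2: 1, chi_3: 0, chi_4: 1, chi_5: 2.

Explanation: Use <chi_rho, chi> = (1/|G|) sum_C |C| * chi_rho(C) * conj(chi(C)) with |G| = 8 for each irreducible chi in the table:
  <chi_rho, chi_1> = (1/8)[1*(8)*conj(1) + 1*(0)*conj(1) + 2*(2)*conj(1) + 2*(0)*conj(1) + 2*(2)*conj(1)]
      = (1/8)[(8) + (0) + (4) + (0) + (4)] = 16/8 = 2
  <chi_rho, chi_2> = (1/8)[1*(8)*conj(1) + 1*(0)*conj(1) + 2*(2)*conj(1) + 2*(0)*conj(-1) + 2*(2)*conj(-1)]
      = (1/8)[(8) + (0) + (4) + (0) + (-4)] = 8/8 = 1
  <chi_rho, chi_3> = (1/8)[1*(8)*conj(1) + 1*(0)*conj(1) + 2*(2)*conj(-1) + 2*(0)*conj(1) + 2*(2)*conj(-1)]
      = (1/8)[(8) + (0) + (-4) + (0) + (-4)] = 0/8 = 0
  <chi_rho, chi_4> = (1/8)[1*(8)*conj(1) + 1*(0)*conj(1) + 2*(2)*conj(-1) + 2*(0)*conj(-1) + 2*(2)*conj(1)]
      = (1/8)[(8) + (0) + (-4) + (0) + (4)] = 8/8 = 1
  <chi_rho, chi_5> = (1/8)[1*(8)*conj(2) + 1*(0)*conj(-2) + 2*(2)*conj(0) + 2*(0)*conj(0) + 2*(2)*conj(0)]
      = (1/8)[(16) + (0) + (0) + (0) + (0)] = 16/8 = 2
Dimension check: dim(rho) = sum (mult * dim) = 2*1 + 1*1 + 0*1 + 1*1 + 2*2 = 8 = chi_rho(e) = 8.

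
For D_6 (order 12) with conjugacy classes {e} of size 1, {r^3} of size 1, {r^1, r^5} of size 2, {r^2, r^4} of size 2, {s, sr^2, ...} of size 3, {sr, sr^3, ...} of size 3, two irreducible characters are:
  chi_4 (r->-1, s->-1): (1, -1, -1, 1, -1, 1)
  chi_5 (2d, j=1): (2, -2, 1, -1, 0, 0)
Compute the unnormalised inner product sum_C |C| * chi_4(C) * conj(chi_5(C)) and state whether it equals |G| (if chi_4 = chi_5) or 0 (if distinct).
Sum = 0; so <chi_4, chi_5> = 0 (distinct irreducibles are orthogonal).

Reasoning: Compute term by term over conjugacy classes (|C| * chi_4(C) * conj(chi_5(C))):
  1*(1)*conj(2) + 1*(-1)*conj(-2) + 2*(-1)*conj(1) + 2*(1)*conj(-1) + 3*(-1)*conj(0) + 3*(1)*conj(0)
  = (2) + (2) + (-2) + (-2) + (0) + (0)
  = 0.
Dividing by |G| = 12 gives 0/12 = 0, matching the row-orthogonality relation <chi_4, chi_5> = [chi_4 = chi_5].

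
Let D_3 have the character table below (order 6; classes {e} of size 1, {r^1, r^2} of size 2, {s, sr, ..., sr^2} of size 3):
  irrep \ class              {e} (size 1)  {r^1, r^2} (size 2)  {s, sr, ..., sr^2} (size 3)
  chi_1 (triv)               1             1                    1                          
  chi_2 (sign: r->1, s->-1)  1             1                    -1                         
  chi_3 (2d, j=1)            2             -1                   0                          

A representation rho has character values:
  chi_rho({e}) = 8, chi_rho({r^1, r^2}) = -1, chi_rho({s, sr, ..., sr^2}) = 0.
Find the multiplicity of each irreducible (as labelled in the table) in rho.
Multiplicities: chi_1: 1, chi_2: 1, chi_3: 3.

Why: Use <chi_rho, chi> = (1/|G|) sum_C |C| * chi_rho(C) * conj(chi(C)) with |G| = 6 for each irreducible chi in the table:
  <chi_rho, chi_1> = (1/6)[1*(8)*conj(1) + 2*(-1)*conj(1) + 3*(0)*conj(1)]
      = (1/6)[(8) + (-2) + (0)] = 6/6 = 1
  <chi_rho, chi_2> = (1/6)[1*(8)*conj(1) + 2*(-1)*conj(1) + 3*(0)*conj(-1)]
      = (1/6)[(8) + (-2) + (0)] = 6/6 = 1
  <chi_rho, chi_3> = (1/6)[1*(8)*conj(2) + 2*(-1)*conj(-1) + 3*(0)*conj(0)]
      = (1/6)[(16) + (2) + (0)] = 18/6 = 3
Dimension check: dim(rho) = sum (mult * dim) = 1*1 + 1*1 + 3*2 = 8 = chi_rho(e) = 8.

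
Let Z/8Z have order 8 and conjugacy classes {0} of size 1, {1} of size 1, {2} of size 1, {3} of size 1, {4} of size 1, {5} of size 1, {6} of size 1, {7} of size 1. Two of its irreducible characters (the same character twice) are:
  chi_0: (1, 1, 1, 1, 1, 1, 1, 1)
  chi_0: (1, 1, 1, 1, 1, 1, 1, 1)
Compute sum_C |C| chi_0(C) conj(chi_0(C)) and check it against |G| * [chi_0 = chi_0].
Sum = 8 = |G| = 8; so <chi_0, chi_0> = 1 (norm-1 confirms irreducibility).

Solution. Compute term by term over conjugacy classes (|C| * chi_0(C) * conj(chi_0(C))):
  1*(1)*conj(1) + 1*(1)*conj(1) + 1*(1)*conj(1) + 1*(1)*conj(1) + 1*(1)*conj(1) + 1*(1)*conj(1) + 1*(1)*conj(1) + 1*(1)*conj(1)
  = (1) + (1) + (1) + (1) + (1) + (1) + (1) + (1)
  = 8.
(Exp terms are combined using exp(i*s)*conj(exp(i*t)) = exp(i*(s-t)), and sums of them are collapsed using the identity that for every m > 1 the m distinct m-th roots of unity sum to 0, e.g. 1 + exp(2*I*pi/3) + exp(-2*I*pi/3) = 0.)
Dividing by |G| = 8 gives 8/8 = 1, matching the row-orthogonality relation <chi_0, chi_0> = [chi_0 = chi_0].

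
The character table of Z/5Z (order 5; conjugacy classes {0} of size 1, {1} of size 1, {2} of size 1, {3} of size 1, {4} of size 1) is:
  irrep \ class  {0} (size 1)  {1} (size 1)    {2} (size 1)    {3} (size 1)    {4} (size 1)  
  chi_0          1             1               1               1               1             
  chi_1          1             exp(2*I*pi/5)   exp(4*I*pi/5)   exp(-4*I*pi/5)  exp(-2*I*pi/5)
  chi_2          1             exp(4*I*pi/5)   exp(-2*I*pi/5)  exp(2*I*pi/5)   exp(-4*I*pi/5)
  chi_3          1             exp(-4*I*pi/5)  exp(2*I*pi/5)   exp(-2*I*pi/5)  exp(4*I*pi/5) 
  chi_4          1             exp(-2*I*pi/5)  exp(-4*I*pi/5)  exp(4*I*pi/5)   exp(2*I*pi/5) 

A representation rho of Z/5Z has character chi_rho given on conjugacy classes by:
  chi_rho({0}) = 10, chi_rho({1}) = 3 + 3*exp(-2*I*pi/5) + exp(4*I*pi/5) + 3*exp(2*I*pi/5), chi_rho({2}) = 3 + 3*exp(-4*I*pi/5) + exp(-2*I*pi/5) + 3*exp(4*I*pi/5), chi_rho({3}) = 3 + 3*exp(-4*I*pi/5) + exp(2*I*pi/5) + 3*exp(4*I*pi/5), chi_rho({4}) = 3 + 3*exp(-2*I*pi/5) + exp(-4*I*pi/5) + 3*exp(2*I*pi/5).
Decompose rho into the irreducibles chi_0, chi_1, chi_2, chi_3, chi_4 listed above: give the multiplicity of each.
Multiplicities: chi_0: 3, chi_1: 3, chi_2: 1, chi_3: 0, chi_4: 3.

Details: Use <chi_rho, chi> = (1/|G|) sum_C |C| * chi_rho(C) * conj(chi(C)) with |G| = 5 for each irreducible chi in the table:
  <chi_rho, chi_0> = (1/5)[1*(10)*conj(1) + 1*(3 + 3*exp(-2*I*pi/5) + exp(4*I*pi/5) + 3*exp(2*I*pi/5))*conj(1) + 1*(3 + 3*exp(-4*I*pi/5) + exp(-2*I*pi/5) + 3*exp(4*I*pi/5))*conj(1) + 1*(3 + 3*exp(-4*I*pi/5) + exp(2*I*pi/5) + 3*exp(4*I*pi/5))*conj(1) + 1*(3 + 3*exp(-2*I*pi/5) + exp(-4*I*pi/5) + 3*exp(2*I*pi/5))*conj(1)]
      = (1/5)[(10) + (3 + 3*exp(-2*I*pi/5) + exp(4*I*pi/5) + 3*exp(2*I*pi/5)) + (3 + 3*exp(-4*I*pi/5) + exp(-2*I*pi/5) + 3*exp(4*I*pi/5)) + (3 + 3*exp(-4*I*pi/5) + exp(2*I*pi/5) + 3*exp(4*I*pi/5)) + (3 + 3*exp(-2*I*pi/5) + exp(-4*I*pi/5) + 3*exp(2*I*pi/5))] = 15/5 = 3
  <chi_rho, chi_1> = (1/5)[1*(10)*conj(1) + 1*(3 + 3*exp(-2*I*pi/5) + exp(4*I*pi/5) + 3*exp(2*I*pi/5))*conj(exp(2*I*pi/5)) + 1*(3 + 3*exp(-4*I*pi/5) + exp(-2*I*pi/5) + 3*exp(4*I*pi/5))*conj(exp(4*I*pi/5)) + 1*(3 + 3*exp(-4*I*pi/5) + exp(2*I*pi/5) + 3*exp(4*I*pi/5))*conj(exp(-4*I*pi/5)) + 1*(3 + 3*exp(-2*I*pi/5) + exp(-4*I*pi/5) + 3*exp(2*I*pi/5))*conj(exp(-2*I*pi/5))]
      = (1/5)[(10) + (3 + 3*exp(-2*I*pi/5) + 3*exp(-4*I*pi/5) + exp(2*I*pi/5)) + (3 + 3*exp(-4*I*pi/5) + exp(4*I*pi/5) + 3*exp(2*I*pi/5)) + (3 + 3*exp(-2*I*pi/5) + exp(-4*I*pi/5) + 3*exp(4*I*pi/5)) + (3 + exp(-2*I*pi/5) + 3*exp(4*I*pi/5) + 3*exp(2*I*pi/5))] = 15/5 = 3
  <chi_rho, chi_2> = (1/5)[1*(10)*conj(1) + 1*(3 + 3*exp(-2*I*pi/5) + exp(4*I*pi/5) + 3*exp(2*I*pi/5))*conj(exp(4*I*pi/5)) + 1*(3 + 3*exp(-4*I*pi/5) + exp(-2*I*pi/5) + 3*exp(4*I*pi/5))*conj(exp(-2*I*pi/5)) + 1*(3 + 3*exp(-4*I*pi/5) + exp(2*I*pi/5) + 3*exp(4*I*pi/5))*conj(exp(2*I*pi/5)) + 1*(3 + 3*exp(-2*I*pi/5) + exp(-4*I*pi/5) + 3*exp(2*I*pi/5))*conj(exp(-4*I*pi/5))]
      = (1/5)[(10) + (1 + 3*exp(-2*I*pi/5) + 3*exp(-4*I*pi/5) + 3*exp(4*I*pi/5)) + (1 + 3*exp(-2*I*pi/5) + 3*exp(-4*I*pi/5) + 3*exp(2*I*pi/5)) + (1 + 3*exp(-2*I*pi/5) + 3*exp(4*I*pi/5) + 3*exp(2*I*pi/5)) + (1 + 3*exp(-4*I*pi/5) + 3*exp(4*I*pi/5) + 3*exp(2*I*pi/5))] = 5/5 = 1
  <chi_rho, chi_3> = (1/5)[1*(10)*conj(1) + 1*(3 + 3*exp(-2*I*pi/5) + exp(4*I*pi/5) + 3*exp(2*I*pi/5))*conj(exp(-4*I*pi/5)) + 1*(3 + 3*exp(-4*I*pi/5) + exp(-2*I*pi/5) + 3*exp(4*I*pi/5))*conj(exp(2*I*pi/5)) + 1*(3 + 3*exp(-4*I*pi/5) + exp(2*I*pi/5) + 3*exp(4*I*pi/5))*conj(exp(-2*I*pi/5)) + 1*(3 + 3*exp(-2*I*pi/5) + exp(-4*I*pi/5) + 3*exp(2*I*pi/5))*conj(exp(4*I*pi/5))]
      = (1/5)[(10) + (3*exp(-4*I*pi/5) + exp(-2*I*pi/5) + 3*exp(4*I*pi/5) + 3*exp(2*I*pi/5)) + (3*exp(-2*I*pi/5) + exp(-4*I*pi/5) + 3*exp(4*I*pi/5) + 3*exp(2*I*pi/5)) + (3*exp(-2*I*pi/5) + 3*exp(-4*I*pi/5) + exp(4*I*pi/5) + 3*exp(2*I*pi/5)) + (3*exp(-2*I*pi/5) + 3*exp(-4*I*pi/5) + exp(2*I*pi/5) + 3*exp(4*I*pi/5))] = 0/5 = 0
  <chi_rho, chi_4> = (1/5)[1*(10)*conj(1) + 1*(3 + 3*exp(-2*I*pi/5) + exp(4*I*pi/5) + 3*exp(2*I*pi/5))*conj(exp(-2*I*pi/5)) + 1*(3 + 3*exp(-4*I*pi/5) + exp(-2*I*pi/5) + 3*exp(4*I*pi/5))*conj(exp(-4*I*pi/5)) + 1*(3 + 3*exp(-4*I*pi/5) + exp(2*I*pi/5) + 3*exp(4*I*pi/5))*conj(exp(4*I*pi/5)) + 1*(3 + 3*exp(-2*I*pi/5) + exp(-4*I*pi/5) + 3*exp(2*I*pi/5))*conj(exp(2*I*pi/5))]
      = (1/5)[(10) + (3 + exp(-4*I*pi/5) + 3*exp(4*I*pi/5) + 3*exp(2*I*pi/5)) + (3 + 3*exp(-2*I*pi/5) + exp(2*I*pi/5) + 3*exp(4*I*pi/5)) + (3 + 3*exp(-4*I*pi/5) + exp(-2*I*pi/5) + 3*exp(2*I*pi/5)) + (3 + 3*exp(-2*I*pi/5) + 3*exp(-4*I*pi/5) + exp(4*I*pi/5))] = 15/5 = 3
(Exp terms are combined using exp(i*s)*conj(exp(i*t)) = exp(i*(s-t)), and sums of them are collapsed using the identity that for every m > 1 the m distinct m-th roots of unity sum to 0, e.g. 1 + exp(2*I*pi/3) + exp(-2*I*pi/3) = 0.)
Dimension check: dim(rho) = sum (mult * dim) = 3*1 + 3*1 + 1*1 + 0*1 + 3*1 = 10 = chi_rho(e) = 10.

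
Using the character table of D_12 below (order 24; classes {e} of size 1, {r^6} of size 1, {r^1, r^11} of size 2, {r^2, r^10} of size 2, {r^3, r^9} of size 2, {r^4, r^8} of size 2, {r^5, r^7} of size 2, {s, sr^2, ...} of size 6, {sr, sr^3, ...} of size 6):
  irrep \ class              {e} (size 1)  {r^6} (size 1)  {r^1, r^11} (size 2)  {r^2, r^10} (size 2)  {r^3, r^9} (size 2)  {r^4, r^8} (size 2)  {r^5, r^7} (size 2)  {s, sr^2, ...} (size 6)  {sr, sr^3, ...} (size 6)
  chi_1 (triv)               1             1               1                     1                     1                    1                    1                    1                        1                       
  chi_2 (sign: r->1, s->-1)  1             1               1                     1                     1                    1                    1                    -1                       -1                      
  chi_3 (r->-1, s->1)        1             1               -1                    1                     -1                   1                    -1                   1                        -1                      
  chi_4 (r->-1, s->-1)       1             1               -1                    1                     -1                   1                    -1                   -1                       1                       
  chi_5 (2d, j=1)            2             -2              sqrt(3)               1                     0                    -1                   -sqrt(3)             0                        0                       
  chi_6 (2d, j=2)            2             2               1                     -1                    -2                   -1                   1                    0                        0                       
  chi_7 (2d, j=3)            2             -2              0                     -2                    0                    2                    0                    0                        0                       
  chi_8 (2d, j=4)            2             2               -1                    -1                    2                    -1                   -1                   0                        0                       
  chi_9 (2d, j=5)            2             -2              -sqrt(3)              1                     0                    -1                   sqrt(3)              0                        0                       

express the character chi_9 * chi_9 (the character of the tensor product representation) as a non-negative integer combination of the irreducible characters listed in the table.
chi_9 tensor chi_9 = chi_1 + chi_2 + chi_6 (all other irreducibles have multiplicity 0).

Reasoning: The character of a tensor product is the pointwise product (chi_9 * chi_9)(C) = chi_9(C) * chi_9(C):
  {e}: (2)*(2), {r^6}: (-2)*(-2), {r^1, r^11}: (-sqrt(3))*(-sqrt(3)), {r^2, r^10}: (1)*(1), {r^3, r^9}: (0)*(0), {r^4, r^8}: (-1)*(-1), {r^5, r^7}: (sqrt(3))*(sqrt(3)), {s, sr^2, ...}: (0)*(0), {sr, sr^3, ...}: (0)*(0)
so (chi_9 * chi_9) takes values
  {e} -> 4, {r^6} -> 4, {r^1, r^11} -> 3, {r^2, r^10} -> 1, {r^3, r^9} -> 0, {r^4, r^8} -> 1, {r^5, r^7} -> 3, {s, sr^2, ...} -> 0, {sr, sr^3, ...} -> 0.
Now take the inner product of this character with each irreducible chi from the table, <chi_9*chi_9, chi> = (1/24) sum_C |C| (chi_9*chi_9)(C) conj(chi(C)):
  <chi_9*chi_9, chi_1> = (1/24)[1*(4)*conj(1) + 1*(4)*conj(1) + 2*(3)*conj(1) + 2*(1)*conj(1) + 2*(0)*conj(1) + 2*(1)*conj(1) + 2*(3)*conj(1) + 6*(0)*conj(1) + 6*(0)*conj(1)]
      = (1/24)[(4) + (4) + (6) + (2) + (0) + (2) + (6) + (0) + (0)] = 24/24 = 1
  <chi_9*chi_9, chi_2> = (1/24)[1*(4)*conj(1) + 1*(4)*conj(1) + 2*(3)*conj(1) + 2*(1)*conj(1) + 2*(0)*conj(1) + 2*(1)*conj(1) + 2*(3)*conj(1) + 6*(0)*conj(-1) + 6*(0)*conj(-1)]
      = (1/24)[(4) + (4) + (6) + (2) + (0) + (2) + (6) + (0) + (0)] = 24/24 = 1
  <chi_9*chi_9, chi_3> = (1/24)[1*(4)*conj(1) + 1*(4)*conj(1) + 2*(3)*conj(-1) + 2*(1)*conj(1) + 2*(0)*conj(-1) + 2*(1)*conj(1) + 2*(3)*conj(-1) + 6*(0)*conj(1) + 6*(0)*conj(-1)]
      = (1/24)[(4) + (4) + (-6) + (2) + (0) + (2) + (-6) + (0) + (0)] = 0/24 = 0
  <chi_9*chi_9, chi_4> = (1/24)[1*(4)*conj(1) + 1*(4)*conj(1) + 2*(3)*conj(-1) + 2*(1)*conj(1) + 2*(0)*conj(-1) + 2*(1)*conj(1) + 2*(3)*conj(-1) + 6*(0)*conj(-1) + 6*(0)*conj(1)]
      = (1/24)[(4) + (4) + (-6) + (2) + (0) + (2) + (-6) + (0) + (0)] = 0/24 = 0
  <chi_9*chi_9, chi_5> = (1/24)[1*(4)*conj(2) + 1*(4)*conj(-2) + 2*(3)*conj(sqrt(3)) + 2*(1)*conj(1) + 2*(0)*conj(0) + 2*(1)*conj(-1) + 2*(3)*conj(-sqrt(3)) + 6*(0)*conj(0) + 6*(0)*conj(0)]
      = (1/24)[(8) + (-8) + (6*sqrt(3)) + (2) + (0) + (-2) + (-6*sqrt(3)) + (0) + (0)] = 0/24 = 0
  <chi_9*chi_9, chi_6> = (1/24)[1*(4)*conj(2) + 1*(4)*conj(2) + 2*(3)*conj(1) + 2*(1)*conj(-1) + 2*(0)*conj(-2) + 2*(1)*conj(-1) + 2*(3)*conj(1) + 6*(0)*conj(0) + 6*(0)*conj(0)]
      = (1/24)[(8) + (8) + (6) + (-2) + (0) + (-2) + (6) + (0) + (0)] = 24/24 = 1
  <chi_9*chi_9, chi_7> = (1/24)[1*(4)*conj(2) + 1*(4)*conj(-2) + 2*(3)*conj(0) + 2*(1)*conj(-2) + 2*(0)*conj(0) + 2*(1)*conj(2) + 2*(3)*conj(0) + 6*(0)*conj(0) + 6*(0)*conj(0)]
      = (1/24)[(8) + (-8) + (0) + (-4) + (0) + (4) + (0) + (0) + (0)] = 0/24 = 0
  <chi_9*chi_9, chi_8> = (1/24)[1*(4)*conj(2) + 1*(4)*conj(2) + 2*(3)*conj(-1) + 2*(1)*conj(-1) + 2*(0)*conj(2) + 2*(1)*conj(-1) + 2*(3)*conj(-1) + 6*(0)*conj(0) + 6*(0)*conj(0)]
      = (1/24)[(8) + (8) + (-6) + (-2) + (0) + (-2) + (-6) + (0) + (0)] = 0/24 = 0
  <chi_9*chi_9, chi_9> = (1/24)[1*(4)*conj(2) + 1*(4)*conj(-2) + 2*(3)*conj(-sqrt(3)) + 2*(1)*conj(1) + 2*(0)*conj(0) + 2*(1)*conj(-1) + 2*(3)*conj(sqrt(3)) + 6*(0)*conj(0) + 6*(0)*conj(0)]
      = (1/24)[(8) + (-8) + (-6*sqrt(3)) + (2) + (0) + (-2) + (6*sqrt(3)) + (0) + (0)] = 0/24 = 0
Hence the multiplicities are chi_1: 1, chi_2: 1, chi_6: 1. Dimension check: dim(chi_9)*dim(chi_9) = 2*2 = 4 and sum (mult * dim) = 1*1 + 1*1 + 1*2 = 4.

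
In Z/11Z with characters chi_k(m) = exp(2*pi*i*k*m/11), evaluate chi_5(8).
chi_5(8) = zeta_11^40 = exp(-8*I*pi/11)

Proof sketch: chi_5(8) = zeta_11^(5*8) = zeta_11^40. Since zeta_11^11 = 1, this equals zeta_11^7 = exp(2*pi*i*7/11) = exp(-8*I*pi/11).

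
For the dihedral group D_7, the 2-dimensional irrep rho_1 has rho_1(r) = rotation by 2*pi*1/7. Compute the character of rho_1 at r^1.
chi_{rho_1}(r^1) = 2*cos(2*pi*1*1/7) = 2*cos(2*pi/7)

Explanation: rho_1(r^1) is rotation by angle 2*pi*1*1/7, whose trace is 2*cos(2*pi*1*1/7) = 2*cos(2*pi/7).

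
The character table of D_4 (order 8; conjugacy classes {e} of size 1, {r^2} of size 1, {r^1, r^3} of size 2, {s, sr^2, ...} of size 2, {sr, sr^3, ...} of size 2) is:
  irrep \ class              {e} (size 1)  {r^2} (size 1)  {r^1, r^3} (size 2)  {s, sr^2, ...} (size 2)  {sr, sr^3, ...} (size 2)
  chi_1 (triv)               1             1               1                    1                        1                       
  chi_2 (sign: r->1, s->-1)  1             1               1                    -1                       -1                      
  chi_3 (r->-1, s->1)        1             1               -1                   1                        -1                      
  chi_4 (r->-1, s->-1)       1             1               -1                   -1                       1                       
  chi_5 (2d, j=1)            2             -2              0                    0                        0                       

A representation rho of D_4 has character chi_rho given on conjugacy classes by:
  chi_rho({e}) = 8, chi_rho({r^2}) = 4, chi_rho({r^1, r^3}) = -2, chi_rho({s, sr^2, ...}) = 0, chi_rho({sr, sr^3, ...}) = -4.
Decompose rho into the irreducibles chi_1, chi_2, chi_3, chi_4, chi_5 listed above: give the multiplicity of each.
Multiplicities: chi_1: 0, chi_2: 2, chi_3: 3, chi_4: 1, chi_5: 1.

Reasoning: Use <chi_rho, chi> = (1/|G|) sum_C |C| * chi_rho(C) * conj(chi(C)) with |G| = 8 for each irreducible chi in the table:
  <chi_rho, chi_1> = (1/8)[1*(8)*conj(1) + 1*(4)*conj(1) + 2*(-2)*conj(1) + 2*(0)*conj(1) + 2*(-4)*conj(1)]
      = (1/8)[(8) + (4) + (-4) + (0) + (-8)] = 0/8 = 0
  <chi_rho, chi_2> = (1/8)[1*(8)*conj(1) + 1*(4)*conj(1) + 2*(-2)*conj(1) + 2*(0)*conj(-1) + 2*(-4)*conj(-1)]
      = (1/8)[(8) + (4) + (-4) + (0) + (8)] = 16/8 = 2
  <chi_rho, chi_3> = (1/8)[1*(8)*conj(1) + 1*(4)*conj(1) + 2*(-2)*conj(-1) + 2*(0)*conj(1) + 2*(-4)*conj(-1)]
      = (1/8)[(8) + (4) + (4) + (0) + (8)] = 24/8 = 3
  <chi_rho, chi_4> = (1/8)[1*(8)*conj(1) + 1*(4)*conj(1) + 2*(-2)*conj(-1) + 2*(0)*conj(-1) + 2*(-4)*conj(1)]
      = (1/8)[(8) + (4) + (4) + (0) + (-8)] = 8/8 = 1
  <chi_rho, chi_5> = (1/8)[1*(8)*conj(2) + 1*(4)*conj(-2) + 2*(-2)*conj(0) + 2*(0)*conj(0) + 2*(-4)*conj(0)]
      = (1/8)[(16) + (-8) + (0) + (0) + (0)] = 8/8 = 1
Dimension check: dim(rho) = sum (mult * dim) = 0*1 + 2*1 + 3*1 + 1*1 + 1*2 = 8 = chi_rho(e) = 8.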